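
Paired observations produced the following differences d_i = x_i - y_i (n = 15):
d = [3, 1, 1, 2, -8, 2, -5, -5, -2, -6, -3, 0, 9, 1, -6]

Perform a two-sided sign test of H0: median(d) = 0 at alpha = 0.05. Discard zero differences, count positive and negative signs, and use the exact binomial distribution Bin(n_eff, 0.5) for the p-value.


Step 1: Discard zero differences. Original n = 15; n_eff = number of nonzero differences = 14.
Nonzero differences (with sign): +3, +1, +1, +2, -8, +2, -5, -5, -2, -6, -3, +9, +1, -6
Step 2: Count signs: positive = 7, negative = 7.
Step 3: Under H0: P(positive) = 0.5, so the number of positives S ~ Bin(14, 0.5).
Step 4: Two-sided exact p-value = sum of Bin(14,0.5) probabilities at or below the observed probability = 1.000000.
Step 5: alpha = 0.05. fail to reject H0.

n_eff = 14, pos = 7, neg = 7, p = 1.000000, fail to reject H0.


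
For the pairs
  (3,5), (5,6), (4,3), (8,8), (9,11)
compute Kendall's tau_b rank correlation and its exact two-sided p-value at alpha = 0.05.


Step 1: Enumerate the 10 unordered pairs (i,j) with i<j and classify each by sign(x_j-x_i) * sign(y_j-y_i).
  (1,2):dx=+2,dy=+1->C; (1,3):dx=+1,dy=-2->D; (1,4):dx=+5,dy=+3->C; (1,5):dx=+6,dy=+6->C
  (2,3):dx=-1,dy=-3->C; (2,4):dx=+3,dy=+2->C; (2,5):dx=+4,dy=+5->C; (3,4):dx=+4,dy=+5->C
  (3,5):dx=+5,dy=+8->C; (4,5):dx=+1,dy=+3->C
Step 2: C = 9, D = 1, total pairs = 10.
Step 3: tau = (C - D)/(n(n-1)/2) = (9 - 1)/10 = 0.800000.
Step 4: Exact two-sided p-value (enumerate n! = 120 permutations of y under H0): p = 0.083333.
Step 5: alpha = 0.05. fail to reject H0.

tau_b = 0.8000 (C=9, D=1), p = 0.083333, fail to reject H0.


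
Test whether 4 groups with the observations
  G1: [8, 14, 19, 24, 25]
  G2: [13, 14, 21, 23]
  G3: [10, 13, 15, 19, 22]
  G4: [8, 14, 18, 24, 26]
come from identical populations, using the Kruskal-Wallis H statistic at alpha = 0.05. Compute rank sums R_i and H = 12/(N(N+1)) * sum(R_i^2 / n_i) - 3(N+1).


Step 1: Combine all N = 19 observations and assign midranks.
sorted (value, group, rank): (8,G1,1.5), (8,G4,1.5), (10,G3,3), (13,G2,4.5), (13,G3,4.5), (14,G1,7), (14,G2,7), (14,G4,7), (15,G3,9), (18,G4,10), (19,G1,11.5), (19,G3,11.5), (21,G2,13), (22,G3,14), (23,G2,15), (24,G1,16.5), (24,G4,16.5), (25,G1,18), (26,G4,19)
Step 2: Sum ranks within each group.
R_1 = 54.5 (n_1 = 5)
R_2 = 39.5 (n_2 = 4)
R_3 = 42 (n_3 = 5)
R_4 = 54 (n_4 = 5)
Step 3: H = 12/(N(N+1)) * sum(R_i^2/n_i) - 3(N+1)
     = 12/(19*20) * (54.5^2/5 + 39.5^2/4 + 42^2/5 + 54^2/5) - 3*20
     = 0.031579 * 1920.11 - 60
     = 0.635132.
Step 4: Ties present; correction factor C = 1 - 48/(19^3 - 19) = 0.992982. Corrected H = 0.635132 / 0.992982 = 0.639620.
Step 5: Under H0, H ~ chi^2(3); p-value = 0.887305.
Step 6: alpha = 0.05. fail to reject H0.

H = 0.6396, df = 3, p = 0.887305, fail to reject H0.


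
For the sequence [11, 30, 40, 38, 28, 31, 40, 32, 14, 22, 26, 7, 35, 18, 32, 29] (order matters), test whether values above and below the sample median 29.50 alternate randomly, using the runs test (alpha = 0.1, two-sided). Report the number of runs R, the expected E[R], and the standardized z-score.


Step 1: Compute median = 29.50; label A = above, B = below.
Labels in order: BAAABAAABBBBABAB  (n_A = 8, n_B = 8)
Step 2: Count runs R = 9.
Step 3: Under H0 (random ordering), E[R] = 2*n_A*n_B/(n_A+n_B) + 1 = 2*8*8/16 + 1 = 9.0000.
        Var[R] = 2*n_A*n_B*(2*n_A*n_B - n_A - n_B) / ((n_A+n_B)^2 * (n_A+n_B-1)) = 14336/3840 = 3.7333.
        SD[R] = 1.9322.
Step 4: R = E[R], so z = 0 with no continuity correction.
Step 5: Two-sided p-value via normal approximation = 2*(1 - Phi(|z|)) = 1.000000.
Step 6: alpha = 0.1. fail to reject H0.

R = 9, z = 0.0000, p = 1.000000, fail to reject H0.


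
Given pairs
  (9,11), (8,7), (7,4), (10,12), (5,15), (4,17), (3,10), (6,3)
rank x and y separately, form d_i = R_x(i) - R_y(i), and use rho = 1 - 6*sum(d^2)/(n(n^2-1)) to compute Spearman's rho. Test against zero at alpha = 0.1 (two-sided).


Step 1: Rank x and y separately (midranks; no ties here).
rank(x): 9->7, 8->6, 7->5, 10->8, 5->3, 4->2, 3->1, 6->4
rank(y): 11->5, 7->3, 4->2, 12->6, 15->7, 17->8, 10->4, 3->1
Step 2: d_i = R_x(i) - R_y(i); compute d_i^2.
  (7-5)^2=4, (6-3)^2=9, (5-2)^2=9, (8-6)^2=4, (3-7)^2=16, (2-8)^2=36, (1-4)^2=9, (4-1)^2=9
sum(d^2) = 96.
Step 3: rho = 1 - 6*96 / (8*(8^2 - 1)) = 1 - 576/504 = -0.142857.
Step 4: Under H0, t = rho * sqrt((n-2)/(1-rho^2)) = -0.3536 ~ t(6).
Step 5: Two-sided p-value from the t-distribution with 6 df = 0.735765.
Step 6: alpha = 0.1. fail to reject H0.

rho = -0.1429, p = 0.735765, fail to reject H0 at alpha = 0.1.


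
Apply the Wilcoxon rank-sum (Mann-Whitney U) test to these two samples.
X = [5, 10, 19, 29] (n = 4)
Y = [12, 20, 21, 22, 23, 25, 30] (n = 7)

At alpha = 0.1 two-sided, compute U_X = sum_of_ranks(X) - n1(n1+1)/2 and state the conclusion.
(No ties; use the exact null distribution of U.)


Step 1: Combine and sort all 11 observations; assign midranks.
sorted (value, group): (5,X), (10,X), (12,Y), (19,X), (20,Y), (21,Y), (22,Y), (23,Y), (25,Y), (29,X), (30,Y)
ranks: 5->1, 10->2, 12->3, 19->4, 20->5, 21->6, 22->7, 23->8, 25->9, 29->10, 30->11
Step 2: Rank sum for X: R1 = 1 + 2 + 4 + 10 = 17.
Step 3: U_X = R1 - n1(n1+1)/2 = 17 - 4*5/2 = 17 - 10 = 7.
       U_Y = n1*n2 - U_X = 28 - 7 = 21.
Step 4: No ties, so the exact null distribution of U (based on enumerating the C(11,4) = 330 equally likely rank assignments) gives the two-sided p-value.
Step 5: p-value = 0.230303; compare to alpha = 0.1. fail to reject H0.

U_X = 7, p = 0.230303, fail to reject H0 at alpha = 0.1.


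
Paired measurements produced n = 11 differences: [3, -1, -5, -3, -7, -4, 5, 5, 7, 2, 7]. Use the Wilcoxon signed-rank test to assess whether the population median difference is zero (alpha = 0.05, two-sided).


Step 1: Drop any zero differences (none here) and take |d_i|.
|d| = [3, 1, 5, 3, 7, 4, 5, 5, 7, 2, 7]
Step 2: Midrank |d_i| (ties get averaged ranks).
ranks: |3|->3.5, |1|->1, |5|->7, |3|->3.5, |7|->10, |4|->5, |5|->7, |5|->7, |7|->10, |2|->2, |7|->10
Step 3: Attach original signs; sum ranks with positive sign and with negative sign.
W+ = 3.5 + 7 + 7 + 10 + 2 + 10 = 39.5
W- = 1 + 7 + 3.5 + 10 + 5 = 26.5
(Check: W+ + W- = 66 should equal n(n+1)/2 = 66.)
Step 4: Test statistic W = min(W+, W-) = 26.5.
Step 5: Ties in |d|, so use the tie-corrected normal approximation.
        E[W] = n(n+1)/4 = 11*12/4 = 33.
        Tie groups: |d|=3 (t=2), |d|=5 (t=3), |d|=7 (t=3); sum(t^3 - t) = 54.
        Var[W] = n(n+1)(2n+1)/24 - sum(t^3-t)/48 = 3036/24 - 54/48 = 125.375.
        z = (W - E[W]) / sqrt(Var[W]) = (26.5 - 33) / 11.1971 = -0.5805.
        Two-sided p = 2*Phi(z) = 0.561572.
Step 6: alpha = 0.05. fail to reject H0.

W+ = 39.5, W- = 26.5, W = min = 26.5, p = 0.561572, fail to reject H0.


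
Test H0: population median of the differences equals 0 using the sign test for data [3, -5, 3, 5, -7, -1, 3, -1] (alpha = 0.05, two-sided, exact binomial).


Step 1: Discard zero differences. Original n = 8; n_eff = number of nonzero differences = 8.
Nonzero differences (with sign): +3, -5, +3, +5, -7, -1, +3, -1
Step 2: Count signs: positive = 4, negative = 4.
Step 3: Under H0: P(positive) = 0.5, so the number of positives S ~ Bin(8, 0.5).
Step 4: Two-sided exact p-value = sum of Bin(8,0.5) probabilities at or below the observed probability = 1.000000.
Step 5: alpha = 0.05. fail to reject H0.

n_eff = 8, pos = 4, neg = 4, p = 1.000000, fail to reject H0.


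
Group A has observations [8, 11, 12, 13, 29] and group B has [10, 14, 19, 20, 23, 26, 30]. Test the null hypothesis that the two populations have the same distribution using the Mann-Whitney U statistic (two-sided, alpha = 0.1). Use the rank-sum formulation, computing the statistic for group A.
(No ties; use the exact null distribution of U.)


Step 1: Combine and sort all 12 observations; assign midranks.
sorted (value, group): (8,X), (10,Y), (11,X), (12,X), (13,X), (14,Y), (19,Y), (20,Y), (23,Y), (26,Y), (29,X), (30,Y)
ranks: 8->1, 10->2, 11->3, 12->4, 13->5, 14->6, 19->7, 20->8, 23->9, 26->10, 29->11, 30->12
Step 2: Rank sum for X: R1 = 1 + 3 + 4 + 5 + 11 = 24.
Step 3: U_X = R1 - n1(n1+1)/2 = 24 - 5*6/2 = 24 - 15 = 9.
       U_Y = n1*n2 - U_X = 35 - 9 = 26.
Step 4: No ties, so the exact null distribution of U (based on enumerating the C(12,5) = 792 equally likely rank assignments) gives the two-sided p-value.
Step 5: p-value = 0.202020; compare to alpha = 0.1. fail to reject H0.

U_X = 9, p = 0.202020, fail to reject H0 at alpha = 0.1.


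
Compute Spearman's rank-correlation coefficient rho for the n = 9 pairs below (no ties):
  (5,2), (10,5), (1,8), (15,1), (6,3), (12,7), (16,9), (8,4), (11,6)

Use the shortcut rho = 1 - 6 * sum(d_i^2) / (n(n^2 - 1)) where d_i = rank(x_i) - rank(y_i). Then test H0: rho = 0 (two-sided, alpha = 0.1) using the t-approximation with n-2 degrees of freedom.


Step 1: Rank x and y separately (midranks; no ties here).
rank(x): 5->2, 10->5, 1->1, 15->8, 6->3, 12->7, 16->9, 8->4, 11->6
rank(y): 2->2, 5->5, 8->8, 1->1, 3->3, 7->7, 9->9, 4->4, 6->6
Step 2: d_i = R_x(i) - R_y(i); compute d_i^2.
  (2-2)^2=0, (5-5)^2=0, (1-8)^2=49, (8-1)^2=49, (3-3)^2=0, (7-7)^2=0, (9-9)^2=0, (4-4)^2=0, (6-6)^2=0
sum(d^2) = 98.
Step 3: rho = 1 - 6*98 / (9*(9^2 - 1)) = 1 - 588/720 = 0.183333.
Step 4: Under H0, t = rho * sqrt((n-2)/(1-rho^2)) = 0.4934 ~ t(7).
Step 5: Two-sided p-value from the t-distribution with 7 df = 0.636820.
Step 6: alpha = 0.1. fail to reject H0.

rho = 0.1833, p = 0.636820, fail to reject H0 at alpha = 0.1.


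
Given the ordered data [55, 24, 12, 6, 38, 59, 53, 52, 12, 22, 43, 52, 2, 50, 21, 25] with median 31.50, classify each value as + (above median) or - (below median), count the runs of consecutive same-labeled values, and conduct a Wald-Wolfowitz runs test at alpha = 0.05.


Step 1: Compute median = 31.50; label A = above, B = below.
Labels in order: ABBBAAAABBAABABB  (n_A = 8, n_B = 8)
Step 2: Count runs R = 8.
Step 3: Under H0 (random ordering), E[R] = 2*n_A*n_B/(n_A+n_B) + 1 = 2*8*8/16 + 1 = 9.0000.
        Var[R] = 2*n_A*n_B*(2*n_A*n_B - n_A - n_B) / ((n_A+n_B)^2 * (n_A+n_B-1)) = 14336/3840 = 3.7333.
        SD[R] = 1.9322.
Step 4: Continuity-corrected z = (R + 0.5 - E[R]) / SD[R] = (8 + 0.5 - 9.0000) / 1.9322 = -0.2588.
Step 5: Two-sided p-value via normal approximation = 2*(1 - Phi(|z|)) = 0.795809.
Step 6: alpha = 0.05. fail to reject H0.

R = 8, z = -0.2588, p = 0.795809, fail to reject H0.


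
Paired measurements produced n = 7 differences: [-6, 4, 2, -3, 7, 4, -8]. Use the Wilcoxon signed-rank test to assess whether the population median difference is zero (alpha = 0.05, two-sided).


Step 1: Drop any zero differences (none here) and take |d_i|.
|d| = [6, 4, 2, 3, 7, 4, 8]
Step 2: Midrank |d_i| (ties get averaged ranks).
ranks: |6|->5, |4|->3.5, |2|->1, |3|->2, |7|->6, |4|->3.5, |8|->7
Step 3: Attach original signs; sum ranks with positive sign and with negative sign.
W+ = 3.5 + 1 + 6 + 3.5 = 14
W- = 5 + 2 + 7 = 14
(Check: W+ + W- = 28 should equal n(n+1)/2 = 28.)
Step 4: Test statistic W = min(W+, W-) = 14.
Step 5: Ties in |d|, so use the tie-corrected normal approximation.
        E[W] = n(n+1)/4 = 7*8/4 = 14.
        Tie groups: |d|=4 (t=2); sum(t^3 - t) = 6.
        Var[W] = n(n+1)(2n+1)/24 - sum(t^3-t)/48 = 840/24 - 6/48 = 34.875.
        z = (W - E[W]) / sqrt(Var[W]) = (14 - 14) / 5.9055 = 0.0000.
        Two-sided p = 2*Phi(z) = 1.000000.
Step 6: alpha = 0.05. fail to reject H0.

W+ = 14, W- = 14, W = min = 14, p = 1.000000, fail to reject H0.


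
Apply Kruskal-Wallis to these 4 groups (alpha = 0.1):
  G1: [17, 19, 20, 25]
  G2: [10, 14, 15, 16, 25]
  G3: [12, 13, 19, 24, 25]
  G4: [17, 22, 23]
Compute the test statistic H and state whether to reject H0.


Step 1: Combine all N = 17 observations and assign midranks.
sorted (value, group, rank): (10,G2,1), (12,G3,2), (13,G3,3), (14,G2,4), (15,G2,5), (16,G2,6), (17,G1,7.5), (17,G4,7.5), (19,G1,9.5), (19,G3,9.5), (20,G1,11), (22,G4,12), (23,G4,13), (24,G3,14), (25,G1,16), (25,G2,16), (25,G3,16)
Step 2: Sum ranks within each group.
R_1 = 44 (n_1 = 4)
R_2 = 32 (n_2 = 5)
R_3 = 44.5 (n_3 = 5)
R_4 = 32.5 (n_4 = 3)
Step 3: H = 12/(N(N+1)) * sum(R_i^2/n_i) - 3(N+1)
     = 12/(17*18) * (44^2/4 + 32^2/5 + 44.5^2/5 + 32.5^2/3) - 3*18
     = 0.039216 * 1436.93 - 54
     = 2.350327.
Step 4: Ties present; correction factor C = 1 - 36/(17^3 - 17) = 0.992647. Corrected H = 2.350327 / 0.992647 = 2.367737.
Step 5: Under H0, H ~ chi^2(3); p-value = 0.499669.
Step 6: alpha = 0.1. fail to reject H0.

H = 2.3677, df = 3, p = 0.499669, fail to reject H0.


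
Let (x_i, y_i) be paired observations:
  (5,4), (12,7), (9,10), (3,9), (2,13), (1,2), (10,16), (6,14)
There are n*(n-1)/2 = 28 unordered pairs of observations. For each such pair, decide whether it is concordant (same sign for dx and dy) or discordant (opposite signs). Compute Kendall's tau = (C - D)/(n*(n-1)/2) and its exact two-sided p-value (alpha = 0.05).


Step 1: Enumerate the 28 unordered pairs (i,j) with i<j and classify each by sign(x_j-x_i) * sign(y_j-y_i).
  (1,2):dx=+7,dy=+3->C; (1,3):dx=+4,dy=+6->C; (1,4):dx=-2,dy=+5->D; (1,5):dx=-3,dy=+9->D
  (1,6):dx=-4,dy=-2->C; (1,7):dx=+5,dy=+12->C; (1,8):dx=+1,dy=+10->C; (2,3):dx=-3,dy=+3->D
  (2,4):dx=-9,dy=+2->D; (2,5):dx=-10,dy=+6->D; (2,6):dx=-11,dy=-5->C; (2,7):dx=-2,dy=+9->D
  (2,8):dx=-6,dy=+7->D; (3,4):dx=-6,dy=-1->C; (3,5):dx=-7,dy=+3->D; (3,6):dx=-8,dy=-8->C
  (3,7):dx=+1,dy=+6->C; (3,8):dx=-3,dy=+4->D; (4,5):dx=-1,dy=+4->D; (4,6):dx=-2,dy=-7->C
  (4,7):dx=+7,dy=+7->C; (4,8):dx=+3,dy=+5->C; (5,6):dx=-1,dy=-11->C; (5,7):dx=+8,dy=+3->C
  (5,8):dx=+4,dy=+1->C; (6,7):dx=+9,dy=+14->C; (6,8):dx=+5,dy=+12->C; (7,8):dx=-4,dy=-2->C
Step 2: C = 18, D = 10, total pairs = 28.
Step 3: tau = (C - D)/(n(n-1)/2) = (18 - 10)/28 = 0.285714.
Step 4: Exact two-sided p-value (enumerate n! = 40320 permutations of y under H0): p = 0.398760.
Step 5: alpha = 0.05. fail to reject H0.

tau_b = 0.2857 (C=18, D=10), p = 0.398760, fail to reject H0.


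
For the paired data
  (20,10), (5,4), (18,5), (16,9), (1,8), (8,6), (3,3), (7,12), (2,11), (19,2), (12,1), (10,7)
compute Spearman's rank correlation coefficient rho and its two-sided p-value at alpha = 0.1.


Step 1: Rank x and y separately (midranks; no ties here).
rank(x): 20->12, 5->4, 18->10, 16->9, 1->1, 8->6, 3->3, 7->5, 2->2, 19->11, 12->8, 10->7
rank(y): 10->10, 4->4, 5->5, 9->9, 8->8, 6->6, 3->3, 12->12, 11->11, 2->2, 1->1, 7->7
Step 2: d_i = R_x(i) - R_y(i); compute d_i^2.
  (12-10)^2=4, (4-4)^2=0, (10-5)^2=25, (9-9)^2=0, (1-8)^2=49, (6-6)^2=0, (3-3)^2=0, (5-12)^2=49, (2-11)^2=81, (11-2)^2=81, (8-1)^2=49, (7-7)^2=0
sum(d^2) = 338.
Step 3: rho = 1 - 6*338 / (12*(12^2 - 1)) = 1 - 2028/1716 = -0.181818.
Step 4: Under H0, t = rho * sqrt((n-2)/(1-rho^2)) = -0.5847 ~ t(10).
Step 5: Two-sided p-value from the t-distribution with 10 df = 0.571701.
Step 6: alpha = 0.1. fail to reject H0.

rho = -0.1818, p = 0.571701, fail to reject H0 at alpha = 0.1.


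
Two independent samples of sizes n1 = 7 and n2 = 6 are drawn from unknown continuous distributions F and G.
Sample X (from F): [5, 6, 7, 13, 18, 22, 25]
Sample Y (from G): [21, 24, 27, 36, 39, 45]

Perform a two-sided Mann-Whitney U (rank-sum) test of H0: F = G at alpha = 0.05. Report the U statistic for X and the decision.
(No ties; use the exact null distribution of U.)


Step 1: Combine and sort all 13 observations; assign midranks.
sorted (value, group): (5,X), (6,X), (7,X), (13,X), (18,X), (21,Y), (22,X), (24,Y), (25,X), (27,Y), (36,Y), (39,Y), (45,Y)
ranks: 5->1, 6->2, 7->3, 13->4, 18->5, 21->6, 22->7, 24->8, 25->9, 27->10, 36->11, 39->12, 45->13
Step 2: Rank sum for X: R1 = 1 + 2 + 3 + 4 + 5 + 7 + 9 = 31.
Step 3: U_X = R1 - n1(n1+1)/2 = 31 - 7*8/2 = 31 - 28 = 3.
       U_Y = n1*n2 - U_X = 42 - 3 = 39.
Step 4: No ties, so the exact null distribution of U (based on enumerating the C(13,7) = 1716 equally likely rank assignments) gives the two-sided p-value.
Step 5: p-value = 0.008159; compare to alpha = 0.05. reject H0.

U_X = 3, p = 0.008159, reject H0 at alpha = 0.05.


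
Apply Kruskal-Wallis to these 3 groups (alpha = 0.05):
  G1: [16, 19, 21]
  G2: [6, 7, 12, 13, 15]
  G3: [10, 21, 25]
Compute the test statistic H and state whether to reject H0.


Step 1: Combine all N = 11 observations and assign midranks.
sorted (value, group, rank): (6,G2,1), (7,G2,2), (10,G3,3), (12,G2,4), (13,G2,5), (15,G2,6), (16,G1,7), (19,G1,8), (21,G1,9.5), (21,G3,9.5), (25,G3,11)
Step 2: Sum ranks within each group.
R_1 = 24.5 (n_1 = 3)
R_2 = 18 (n_2 = 5)
R_3 = 23.5 (n_3 = 3)
Step 3: H = 12/(N(N+1)) * sum(R_i^2/n_i) - 3(N+1)
     = 12/(11*12) * (24.5^2/3 + 18^2/5 + 23.5^2/3) - 3*12
     = 0.090909 * 448.967 - 36
     = 4.815152.
Step 4: Ties present; correction factor C = 1 - 6/(11^3 - 11) = 0.995455. Corrected H = 4.815152 / 0.995455 = 4.837139.
Step 5: Under H0, H ~ chi^2(2); p-value = 0.089049.
Step 6: alpha = 0.05. fail to reject H0.

H = 4.8371, df = 2, p = 0.089049, fail to reject H0.


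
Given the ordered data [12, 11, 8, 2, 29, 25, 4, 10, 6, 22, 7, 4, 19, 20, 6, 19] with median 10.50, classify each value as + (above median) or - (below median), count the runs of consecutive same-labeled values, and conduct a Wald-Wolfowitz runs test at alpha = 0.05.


Step 1: Compute median = 10.50; label A = above, B = below.
Labels in order: AABBAABBBABBAABA  (n_A = 8, n_B = 8)
Step 2: Count runs R = 9.
Step 3: Under H0 (random ordering), E[R] = 2*n_A*n_B/(n_A+n_B) + 1 = 2*8*8/16 + 1 = 9.0000.
        Var[R] = 2*n_A*n_B*(2*n_A*n_B - n_A - n_B) / ((n_A+n_B)^2 * (n_A+n_B-1)) = 14336/3840 = 3.7333.
        SD[R] = 1.9322.
Step 4: R = E[R], so z = 0 with no continuity correction.
Step 5: Two-sided p-value via normal approximation = 2*(1 - Phi(|z|)) = 1.000000.
Step 6: alpha = 0.05. fail to reject H0.

R = 9, z = 0.0000, p = 1.000000, fail to reject H0.


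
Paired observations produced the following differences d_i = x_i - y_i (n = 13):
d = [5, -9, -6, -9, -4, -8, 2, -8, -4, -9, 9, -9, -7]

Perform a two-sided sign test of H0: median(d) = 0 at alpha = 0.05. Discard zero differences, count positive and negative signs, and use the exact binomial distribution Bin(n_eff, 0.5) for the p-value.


Step 1: Discard zero differences. Original n = 13; n_eff = number of nonzero differences = 13.
Nonzero differences (with sign): +5, -9, -6, -9, -4, -8, +2, -8, -4, -9, +9, -9, -7
Step 2: Count signs: positive = 3, negative = 10.
Step 3: Under H0: P(positive) = 0.5, so the number of positives S ~ Bin(13, 0.5).
Step 4: Two-sided exact p-value = sum of Bin(13,0.5) probabilities at or below the observed probability = 0.092285.
Step 5: alpha = 0.05. fail to reject H0.

n_eff = 13, pos = 3, neg = 10, p = 0.092285, fail to reject H0.


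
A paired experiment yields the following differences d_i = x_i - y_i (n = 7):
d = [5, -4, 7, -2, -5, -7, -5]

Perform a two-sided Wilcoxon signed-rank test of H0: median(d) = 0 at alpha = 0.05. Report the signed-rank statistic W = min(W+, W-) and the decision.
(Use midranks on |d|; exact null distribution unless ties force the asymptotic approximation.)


Step 1: Drop any zero differences (none here) and take |d_i|.
|d| = [5, 4, 7, 2, 5, 7, 5]
Step 2: Midrank |d_i| (ties get averaged ranks).
ranks: |5|->4, |4|->2, |7|->6.5, |2|->1, |5|->4, |7|->6.5, |5|->4
Step 3: Attach original signs; sum ranks with positive sign and with negative sign.
W+ = 4 + 6.5 = 10.5
W- = 2 + 1 + 4 + 6.5 + 4 = 17.5
(Check: W+ + W- = 28 should equal n(n+1)/2 = 28.)
Step 4: Test statistic W = min(W+, W-) = 10.5.
Step 5: Ties in |d|, so use the tie-corrected normal approximation.
        E[W] = n(n+1)/4 = 7*8/4 = 14.
        Tie groups: |d|=5 (t=3), |d|=7 (t=2); sum(t^3 - t) = 30.
        Var[W] = n(n+1)(2n+1)/24 - sum(t^3-t)/48 = 840/24 - 30/48 = 34.375.
        z = (W - E[W]) / sqrt(Var[W]) = (10.5 - 14) / 5.8630 = -0.5970.
        Two-sided p = 2*Phi(z) = 0.550533.
Step 6: alpha = 0.05. fail to reject H0.

W+ = 10.5, W- = 17.5, W = min = 10.5, p = 0.550533, fail to reject H0.


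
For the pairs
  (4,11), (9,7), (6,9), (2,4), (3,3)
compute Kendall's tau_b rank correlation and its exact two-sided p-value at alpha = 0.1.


Step 1: Enumerate the 10 unordered pairs (i,j) with i<j and classify each by sign(x_j-x_i) * sign(y_j-y_i).
  (1,2):dx=+5,dy=-4->D; (1,3):dx=+2,dy=-2->D; (1,4):dx=-2,dy=-7->C; (1,5):dx=-1,dy=-8->C
  (2,3):dx=-3,dy=+2->D; (2,4):dx=-7,dy=-3->C; (2,5):dx=-6,dy=-4->C; (3,4):dx=-4,dy=-5->C
  (3,5):dx=-3,dy=-6->C; (4,5):dx=+1,dy=-1->D
Step 2: C = 6, D = 4, total pairs = 10.
Step 3: tau = (C - D)/(n(n-1)/2) = (6 - 4)/10 = 0.200000.
Step 4: Exact two-sided p-value (enumerate n! = 120 permutations of y under H0): p = 0.816667.
Step 5: alpha = 0.1. fail to reject H0.

tau_b = 0.2000 (C=6, D=4), p = 0.816667, fail to reject H0.


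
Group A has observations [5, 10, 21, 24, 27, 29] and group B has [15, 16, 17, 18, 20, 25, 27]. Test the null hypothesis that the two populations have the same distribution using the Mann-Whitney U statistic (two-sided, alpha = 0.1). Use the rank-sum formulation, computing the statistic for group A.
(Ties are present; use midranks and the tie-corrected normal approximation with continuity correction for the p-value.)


Step 1: Combine and sort all 13 observations; assign midranks.
sorted (value, group): (5,X), (10,X), (15,Y), (16,Y), (17,Y), (18,Y), (20,Y), (21,X), (24,X), (25,Y), (27,X), (27,Y), (29,X)
ranks: 5->1, 10->2, 15->3, 16->4, 17->5, 18->6, 20->7, 21->8, 24->9, 25->10, 27->11.5, 27->11.5, 29->13
Step 2: Rank sum for X: R1 = 1 + 2 + 8 + 9 + 11.5 + 13 = 44.5.
Step 3: U_X = R1 - n1(n1+1)/2 = 44.5 - 6*7/2 = 44.5 - 21 = 23.5.
       U_Y = n1*n2 - U_X = 42 - 23.5 = 18.5.
Step 4: Ties are present, so use the tie-corrected normal approximation (with continuity correction) for the p-value.
Step 5: p-value = 0.774796; compare to alpha = 0.1. fail to reject H0.

U_X = 23.5, p = 0.774796, fail to reject H0 at alpha = 0.1.


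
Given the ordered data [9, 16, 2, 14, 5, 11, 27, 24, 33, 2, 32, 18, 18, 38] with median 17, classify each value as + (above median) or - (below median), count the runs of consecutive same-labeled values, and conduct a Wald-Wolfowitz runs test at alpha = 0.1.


Step 1: Compute median = 17; label A = above, B = below.
Labels in order: BBBBBBAAABAAAA  (n_A = 7, n_B = 7)
Step 2: Count runs R = 4.
Step 3: Under H0 (random ordering), E[R] = 2*n_A*n_B/(n_A+n_B) + 1 = 2*7*7/14 + 1 = 8.0000.
        Var[R] = 2*n_A*n_B*(2*n_A*n_B - n_A - n_B) / ((n_A+n_B)^2 * (n_A+n_B-1)) = 8232/2548 = 3.2308.
        SD[R] = 1.7974.
Step 4: Continuity-corrected z = (R + 0.5 - E[R]) / SD[R] = (4 + 0.5 - 8.0000) / 1.7974 = -1.9472.
Step 5: Two-sided p-value via normal approximation = 2*(1 - Phi(|z|)) = 0.051508.
Step 6: alpha = 0.1. reject H0.

R = 4, z = -1.9472, p = 0.051508, reject H0.


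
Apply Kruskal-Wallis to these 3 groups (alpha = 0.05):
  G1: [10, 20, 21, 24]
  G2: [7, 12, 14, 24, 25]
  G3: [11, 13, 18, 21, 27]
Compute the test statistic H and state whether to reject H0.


Step 1: Combine all N = 14 observations and assign midranks.
sorted (value, group, rank): (7,G2,1), (10,G1,2), (11,G3,3), (12,G2,4), (13,G3,5), (14,G2,6), (18,G3,7), (20,G1,8), (21,G1,9.5), (21,G3,9.5), (24,G1,11.5), (24,G2,11.5), (25,G2,13), (27,G3,14)
Step 2: Sum ranks within each group.
R_1 = 31 (n_1 = 4)
R_2 = 35.5 (n_2 = 5)
R_3 = 38.5 (n_3 = 5)
Step 3: H = 12/(N(N+1)) * sum(R_i^2/n_i) - 3(N+1)
     = 12/(14*15) * (31^2/4 + 35.5^2/5 + 38.5^2/5) - 3*15
     = 0.057143 * 788.75 - 45
     = 0.071429.
Step 4: Ties present; correction factor C = 1 - 12/(14^3 - 14) = 0.995604. Corrected H = 0.071429 / 0.995604 = 0.071744.
Step 5: Under H0, H ~ chi^2(2); p-value = 0.964764.
Step 6: alpha = 0.05. fail to reject H0.

H = 0.0717, df = 2, p = 0.964764, fail to reject H0.


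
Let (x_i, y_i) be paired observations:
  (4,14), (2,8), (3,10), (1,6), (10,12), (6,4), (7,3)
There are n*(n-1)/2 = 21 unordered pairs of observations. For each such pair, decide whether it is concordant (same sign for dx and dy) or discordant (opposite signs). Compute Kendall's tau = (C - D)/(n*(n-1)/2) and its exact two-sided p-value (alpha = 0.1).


Step 1: Enumerate the 21 unordered pairs (i,j) with i<j and classify each by sign(x_j-x_i) * sign(y_j-y_i).
  (1,2):dx=-2,dy=-6->C; (1,3):dx=-1,dy=-4->C; (1,4):dx=-3,dy=-8->C; (1,5):dx=+6,dy=-2->D
  (1,6):dx=+2,dy=-10->D; (1,7):dx=+3,dy=-11->D; (2,3):dx=+1,dy=+2->C; (2,4):dx=-1,dy=-2->C
  (2,5):dx=+8,dy=+4->C; (2,6):dx=+4,dy=-4->D; (2,7):dx=+5,dy=-5->D; (3,4):dx=-2,dy=-4->C
  (3,5):dx=+7,dy=+2->C; (3,6):dx=+3,dy=-6->D; (3,7):dx=+4,dy=-7->D; (4,5):dx=+9,dy=+6->C
  (4,6):dx=+5,dy=-2->D; (4,7):dx=+6,dy=-3->D; (5,6):dx=-4,dy=-8->C; (5,7):dx=-3,dy=-9->C
  (6,7):dx=+1,dy=-1->D
Step 2: C = 11, D = 10, total pairs = 21.
Step 3: tau = (C - D)/(n(n-1)/2) = (11 - 10)/21 = 0.047619.
Step 4: Exact two-sided p-value (enumerate n! = 5040 permutations of y under H0): p = 1.000000.
Step 5: alpha = 0.1. fail to reject H0.

tau_b = 0.0476 (C=11, D=10), p = 1.000000, fail to reject H0.


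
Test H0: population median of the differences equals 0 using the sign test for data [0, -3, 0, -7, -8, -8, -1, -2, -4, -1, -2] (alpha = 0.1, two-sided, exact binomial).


Step 1: Discard zero differences. Original n = 11; n_eff = number of nonzero differences = 9.
Nonzero differences (with sign): -3, -7, -8, -8, -1, -2, -4, -1, -2
Step 2: Count signs: positive = 0, negative = 9.
Step 3: Under H0: P(positive) = 0.5, so the number of positives S ~ Bin(9, 0.5).
Step 4: Two-sided exact p-value = sum of Bin(9,0.5) probabilities at or below the observed probability = 0.003906.
Step 5: alpha = 0.1. reject H0.

n_eff = 9, pos = 0, neg = 9, p = 0.003906, reject H0.


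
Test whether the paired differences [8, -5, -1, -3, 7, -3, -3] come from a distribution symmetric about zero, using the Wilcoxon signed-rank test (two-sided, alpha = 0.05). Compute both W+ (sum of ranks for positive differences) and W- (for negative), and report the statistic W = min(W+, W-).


Step 1: Drop any zero differences (none here) and take |d_i|.
|d| = [8, 5, 1, 3, 7, 3, 3]
Step 2: Midrank |d_i| (ties get averaged ranks).
ranks: |8|->7, |5|->5, |1|->1, |3|->3, |7|->6, |3|->3, |3|->3
Step 3: Attach original signs; sum ranks with positive sign and with negative sign.
W+ = 7 + 6 = 13
W- = 5 + 1 + 3 + 3 + 3 = 15
(Check: W+ + W- = 28 should equal n(n+1)/2 = 28.)
Step 4: Test statistic W = min(W+, W-) = 13.
Step 5: Ties in |d|, so use the tie-corrected normal approximation.
        E[W] = n(n+1)/4 = 7*8/4 = 14.
        Tie groups: |d|=3 (t=3); sum(t^3 - t) = 24.
        Var[W] = n(n+1)(2n+1)/24 - sum(t^3-t)/48 = 840/24 - 24/48 = 34.5.
        z = (W - E[W]) / sqrt(Var[W]) = (13 - 14) / 5.8737 = -0.1703.
        Two-sided p = 2*Phi(z) = 0.864813.
Step 6: alpha = 0.05. fail to reject H0.

W+ = 13, W- = 15, W = min = 13, p = 0.864813, fail to reject H0.


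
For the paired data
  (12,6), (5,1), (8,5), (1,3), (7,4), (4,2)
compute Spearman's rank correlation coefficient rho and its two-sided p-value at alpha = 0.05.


Step 1: Rank x and y separately (midranks; no ties here).
rank(x): 12->6, 5->3, 8->5, 1->1, 7->4, 4->2
rank(y): 6->6, 1->1, 5->5, 3->3, 4->4, 2->2
Step 2: d_i = R_x(i) - R_y(i); compute d_i^2.
  (6-6)^2=0, (3-1)^2=4, (5-5)^2=0, (1-3)^2=4, (4-4)^2=0, (2-2)^2=0
sum(d^2) = 8.
Step 3: rho = 1 - 6*8 / (6*(6^2 - 1)) = 1 - 48/210 = 0.771429.
Step 4: Under H0, t = rho * sqrt((n-2)/(1-rho^2)) = 2.4247 ~ t(4).
Step 5: Two-sided p-value from the t-distribution with 4 df = 0.072397.
Step 6: alpha = 0.05. fail to reject H0.

rho = 0.7714, p = 0.072397, fail to reject H0 at alpha = 0.05.


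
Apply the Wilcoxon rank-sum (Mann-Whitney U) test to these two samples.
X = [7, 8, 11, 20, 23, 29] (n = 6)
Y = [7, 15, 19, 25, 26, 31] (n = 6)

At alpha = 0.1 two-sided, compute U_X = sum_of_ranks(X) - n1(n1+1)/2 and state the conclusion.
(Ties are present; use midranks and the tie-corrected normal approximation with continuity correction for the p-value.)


Step 1: Combine and sort all 12 observations; assign midranks.
sorted (value, group): (7,X), (7,Y), (8,X), (11,X), (15,Y), (19,Y), (20,X), (23,X), (25,Y), (26,Y), (29,X), (31,Y)
ranks: 7->1.5, 7->1.5, 8->3, 11->4, 15->5, 19->6, 20->7, 23->8, 25->9, 26->10, 29->11, 31->12
Step 2: Rank sum for X: R1 = 1.5 + 3 + 4 + 7 + 8 + 11 = 34.5.
Step 3: U_X = R1 - n1(n1+1)/2 = 34.5 - 6*7/2 = 34.5 - 21 = 13.5.
       U_Y = n1*n2 - U_X = 36 - 13.5 = 22.5.
Step 4: Ties are present, so use the tie-corrected normal approximation (with continuity correction) for the p-value.
Step 5: p-value = 0.521110; compare to alpha = 0.1. fail to reject H0.

U_X = 13.5, p = 0.521110, fail to reject H0 at alpha = 0.1.


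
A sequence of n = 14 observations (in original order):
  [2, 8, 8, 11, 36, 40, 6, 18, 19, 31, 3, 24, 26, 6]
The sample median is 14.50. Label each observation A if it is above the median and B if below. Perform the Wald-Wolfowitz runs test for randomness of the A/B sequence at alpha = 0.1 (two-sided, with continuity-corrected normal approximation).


Step 1: Compute median = 14.50; label A = above, B = below.
Labels in order: BBBBAABAAABAAB  (n_A = 7, n_B = 7)
Step 2: Count runs R = 7.
Step 3: Under H0 (random ordering), E[R] = 2*n_A*n_B/(n_A+n_B) + 1 = 2*7*7/14 + 1 = 8.0000.
        Var[R] = 2*n_A*n_B*(2*n_A*n_B - n_A - n_B) / ((n_A+n_B)^2 * (n_A+n_B-1)) = 8232/2548 = 3.2308.
        SD[R] = 1.7974.
Step 4: Continuity-corrected z = (R + 0.5 - E[R]) / SD[R] = (7 + 0.5 - 8.0000) / 1.7974 = -0.2782.
Step 5: Two-sided p-value via normal approximation = 2*(1 - Phi(|z|)) = 0.780879.
Step 6: alpha = 0.1. fail to reject H0.

R = 7, z = -0.2782, p = 0.780879, fail to reject H0.


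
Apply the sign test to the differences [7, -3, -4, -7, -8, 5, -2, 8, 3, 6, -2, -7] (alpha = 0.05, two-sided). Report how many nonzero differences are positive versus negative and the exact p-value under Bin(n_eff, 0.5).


Step 1: Discard zero differences. Original n = 12; n_eff = number of nonzero differences = 12.
Nonzero differences (with sign): +7, -3, -4, -7, -8, +5, -2, +8, +3, +6, -2, -7
Step 2: Count signs: positive = 5, negative = 7.
Step 3: Under H0: P(positive) = 0.5, so the number of positives S ~ Bin(12, 0.5).
Step 4: Two-sided exact p-value = sum of Bin(12,0.5) probabilities at or below the observed probability = 0.774414.
Step 5: alpha = 0.05. fail to reject H0.

n_eff = 12, pos = 5, neg = 7, p = 0.774414, fail to reject H0.


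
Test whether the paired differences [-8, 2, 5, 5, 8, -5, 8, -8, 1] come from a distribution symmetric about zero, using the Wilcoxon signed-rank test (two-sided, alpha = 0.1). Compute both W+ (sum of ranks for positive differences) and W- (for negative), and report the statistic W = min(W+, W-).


Step 1: Drop any zero differences (none here) and take |d_i|.
|d| = [8, 2, 5, 5, 8, 5, 8, 8, 1]
Step 2: Midrank |d_i| (ties get averaged ranks).
ranks: |8|->7.5, |2|->2, |5|->4, |5|->4, |8|->7.5, |5|->4, |8|->7.5, |8|->7.5, |1|->1
Step 3: Attach original signs; sum ranks with positive sign and with negative sign.
W+ = 2 + 4 + 4 + 7.5 + 7.5 + 1 = 26
W- = 7.5 + 4 + 7.5 = 19
(Check: W+ + W- = 45 should equal n(n+1)/2 = 45.)
Step 4: Test statistic W = min(W+, W-) = 19.
Step 5: Ties in |d|, so use the tie-corrected normal approximation.
        E[W] = n(n+1)/4 = 9*10/4 = 22.5.
        Tie groups: |d|=5 (t=3), |d|=8 (t=4); sum(t^3 - t) = 84.
        Var[W] = n(n+1)(2n+1)/24 - sum(t^3-t)/48 = 1710/24 - 84/48 = 69.5.
        z = (W - E[W]) / sqrt(Var[W]) = (19 - 22.5) / 8.3367 = -0.4198.
        Two-sided p = 2*Phi(z) = 0.674608.
Step 6: alpha = 0.1. fail to reject H0.

W+ = 26, W- = 19, W = min = 19, p = 0.674608, fail to reject H0.


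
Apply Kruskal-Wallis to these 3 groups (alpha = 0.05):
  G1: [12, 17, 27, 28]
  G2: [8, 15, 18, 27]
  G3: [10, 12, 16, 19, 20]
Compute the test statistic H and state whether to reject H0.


Step 1: Combine all N = 13 observations and assign midranks.
sorted (value, group, rank): (8,G2,1), (10,G3,2), (12,G1,3.5), (12,G3,3.5), (15,G2,5), (16,G3,6), (17,G1,7), (18,G2,8), (19,G3,9), (20,G3,10), (27,G1,11.5), (27,G2,11.5), (28,G1,13)
Step 2: Sum ranks within each group.
R_1 = 35 (n_1 = 4)
R_2 = 25.5 (n_2 = 4)
R_3 = 30.5 (n_3 = 5)
Step 3: H = 12/(N(N+1)) * sum(R_i^2/n_i) - 3(N+1)
     = 12/(13*14) * (35^2/4 + 25.5^2/4 + 30.5^2/5) - 3*14
     = 0.065934 * 654.862 - 42
     = 1.177747.
Step 4: Ties present; correction factor C = 1 - 12/(13^3 - 13) = 0.994505. Corrected H = 1.177747 / 0.994505 = 1.184254.
Step 5: Under H0, H ~ chi^2(2); p-value = 0.553149.
Step 6: alpha = 0.05. fail to reject H0.

H = 1.1843, df = 2, p = 0.553149, fail to reject H0.


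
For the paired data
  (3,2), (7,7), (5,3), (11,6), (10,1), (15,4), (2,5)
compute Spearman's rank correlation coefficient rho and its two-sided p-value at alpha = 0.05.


Step 1: Rank x and y separately (midranks; no ties here).
rank(x): 3->2, 7->4, 5->3, 11->6, 10->5, 15->7, 2->1
rank(y): 2->2, 7->7, 3->3, 6->6, 1->1, 4->4, 5->5
Step 2: d_i = R_x(i) - R_y(i); compute d_i^2.
  (2-2)^2=0, (4-7)^2=9, (3-3)^2=0, (6-6)^2=0, (5-1)^2=16, (7-4)^2=9, (1-5)^2=16
sum(d^2) = 50.
Step 3: rho = 1 - 6*50 / (7*(7^2 - 1)) = 1 - 300/336 = 0.107143.
Step 4: Under H0, t = rho * sqrt((n-2)/(1-rho^2)) = 0.2410 ~ t(5).
Step 5: Two-sided p-value from the t-distribution with 5 df = 0.819151.
Step 6: alpha = 0.05. fail to reject H0.

rho = 0.1071, p = 0.819151, fail to reject H0 at alpha = 0.05.


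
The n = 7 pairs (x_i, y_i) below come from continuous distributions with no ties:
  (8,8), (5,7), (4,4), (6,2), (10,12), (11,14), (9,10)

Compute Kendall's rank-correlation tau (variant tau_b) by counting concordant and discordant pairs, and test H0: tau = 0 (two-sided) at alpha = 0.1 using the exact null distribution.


Step 1: Enumerate the 21 unordered pairs (i,j) with i<j and classify each by sign(x_j-x_i) * sign(y_j-y_i).
  (1,2):dx=-3,dy=-1->C; (1,3):dx=-4,dy=-4->C; (1,4):dx=-2,dy=-6->C; (1,5):dx=+2,dy=+4->C
  (1,6):dx=+3,dy=+6->C; (1,7):dx=+1,dy=+2->C; (2,3):dx=-1,dy=-3->C; (2,4):dx=+1,dy=-5->D
  (2,5):dx=+5,dy=+5->C; (2,6):dx=+6,dy=+7->C; (2,7):dx=+4,dy=+3->C; (3,4):dx=+2,dy=-2->D
  (3,5):dx=+6,dy=+8->C; (3,6):dx=+7,dy=+10->C; (3,7):dx=+5,dy=+6->C; (4,5):dx=+4,dy=+10->C
  (4,6):dx=+5,dy=+12->C; (4,7):dx=+3,dy=+8->C; (5,6):dx=+1,dy=+2->C; (5,7):dx=-1,dy=-2->C
  (6,7):dx=-2,dy=-4->C
Step 2: C = 19, D = 2, total pairs = 21.
Step 3: tau = (C - D)/(n(n-1)/2) = (19 - 2)/21 = 0.809524.
Step 4: Exact two-sided p-value (enumerate n! = 5040 permutations of y under H0): p = 0.010714.
Step 5: alpha = 0.1. reject H0.

tau_b = 0.8095 (C=19, D=2), p = 0.010714, reject H0.


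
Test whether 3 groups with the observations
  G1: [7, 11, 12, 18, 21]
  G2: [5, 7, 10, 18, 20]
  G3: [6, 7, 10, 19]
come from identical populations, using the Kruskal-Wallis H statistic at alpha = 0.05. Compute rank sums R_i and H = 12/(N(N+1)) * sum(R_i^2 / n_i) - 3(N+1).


Step 1: Combine all N = 14 observations and assign midranks.
sorted (value, group, rank): (5,G2,1), (6,G3,2), (7,G1,4), (7,G2,4), (7,G3,4), (10,G2,6.5), (10,G3,6.5), (11,G1,8), (12,G1,9), (18,G1,10.5), (18,G2,10.5), (19,G3,12), (20,G2,13), (21,G1,14)
Step 2: Sum ranks within each group.
R_1 = 45.5 (n_1 = 5)
R_2 = 35 (n_2 = 5)
R_3 = 24.5 (n_3 = 4)
Step 3: H = 12/(N(N+1)) * sum(R_i^2/n_i) - 3(N+1)
     = 12/(14*15) * (45.5^2/5 + 35^2/5 + 24.5^2/4) - 3*15
     = 0.057143 * 809.112 - 45
     = 1.235000.
Step 4: Ties present; correction factor C = 1 - 36/(14^3 - 14) = 0.986813. Corrected H = 1.235000 / 0.986813 = 1.251503.
Step 5: Under H0, H ~ chi^2(2); p-value = 0.534859.
Step 6: alpha = 0.05. fail to reject H0.

H = 1.2515, df = 2, p = 0.534859, fail to reject H0.


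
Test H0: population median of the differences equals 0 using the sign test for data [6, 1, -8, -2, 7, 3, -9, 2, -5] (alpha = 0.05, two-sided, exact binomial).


Step 1: Discard zero differences. Original n = 9; n_eff = number of nonzero differences = 9.
Nonzero differences (with sign): +6, +1, -8, -2, +7, +3, -9, +2, -5
Step 2: Count signs: positive = 5, negative = 4.
Step 3: Under H0: P(positive) = 0.5, so the number of positives S ~ Bin(9, 0.5).
Step 4: Two-sided exact p-value = sum of Bin(9,0.5) probabilities at or below the observed probability = 1.000000.
Step 5: alpha = 0.05. fail to reject H0.

n_eff = 9, pos = 5, neg = 4, p = 1.000000, fail to reject H0.


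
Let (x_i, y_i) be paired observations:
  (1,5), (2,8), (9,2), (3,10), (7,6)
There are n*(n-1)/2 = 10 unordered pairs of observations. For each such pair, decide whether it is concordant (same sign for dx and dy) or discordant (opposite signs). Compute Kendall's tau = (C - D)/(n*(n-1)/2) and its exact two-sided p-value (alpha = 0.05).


Step 1: Enumerate the 10 unordered pairs (i,j) with i<j and classify each by sign(x_j-x_i) * sign(y_j-y_i).
  (1,2):dx=+1,dy=+3->C; (1,3):dx=+8,dy=-3->D; (1,4):dx=+2,dy=+5->C; (1,5):dx=+6,dy=+1->C
  (2,3):dx=+7,dy=-6->D; (2,4):dx=+1,dy=+2->C; (2,5):dx=+5,dy=-2->D; (3,4):dx=-6,dy=+8->D
  (3,5):dx=-2,dy=+4->D; (4,5):dx=+4,dy=-4->D
Step 2: C = 4, D = 6, total pairs = 10.
Step 3: tau = (C - D)/(n(n-1)/2) = (4 - 6)/10 = -0.200000.
Step 4: Exact two-sided p-value (enumerate n! = 120 permutations of y under H0): p = 0.816667.
Step 5: alpha = 0.05. fail to reject H0.

tau_b = -0.2000 (C=4, D=6), p = 0.816667, fail to reject H0.


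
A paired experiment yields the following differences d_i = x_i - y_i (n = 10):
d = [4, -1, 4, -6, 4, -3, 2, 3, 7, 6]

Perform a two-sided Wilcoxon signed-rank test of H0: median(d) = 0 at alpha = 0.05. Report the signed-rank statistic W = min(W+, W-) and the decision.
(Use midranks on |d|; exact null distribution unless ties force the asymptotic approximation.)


Step 1: Drop any zero differences (none here) and take |d_i|.
|d| = [4, 1, 4, 6, 4, 3, 2, 3, 7, 6]
Step 2: Midrank |d_i| (ties get averaged ranks).
ranks: |4|->6, |1|->1, |4|->6, |6|->8.5, |4|->6, |3|->3.5, |2|->2, |3|->3.5, |7|->10, |6|->8.5
Step 3: Attach original signs; sum ranks with positive sign and with negative sign.
W+ = 6 + 6 + 6 + 2 + 3.5 + 10 + 8.5 = 42
W- = 1 + 8.5 + 3.5 = 13
(Check: W+ + W- = 55 should equal n(n+1)/2 = 55.)
Step 4: Test statistic W = min(W+, W-) = 13.
Step 5: Ties in |d|, so use the tie-corrected normal approximation.
        E[W] = n(n+1)/4 = 10*11/4 = 27.5.
        Tie groups: |d|=3 (t=2), |d|=4 (t=3), |d|=6 (t=2); sum(t^3 - t) = 36.
        Var[W] = n(n+1)(2n+1)/24 - sum(t^3-t)/48 = 2310/24 - 36/48 = 95.5.
        z = (W - E[W]) / sqrt(Var[W]) = (13 - 27.5) / 9.7724 = -1.4838.
        Two-sided p = 2*Phi(z) = 0.137870.
Step 6: alpha = 0.05. fail to reject H0.

W+ = 42, W- = 13, W = min = 13, p = 0.137870, fail to reject H0.


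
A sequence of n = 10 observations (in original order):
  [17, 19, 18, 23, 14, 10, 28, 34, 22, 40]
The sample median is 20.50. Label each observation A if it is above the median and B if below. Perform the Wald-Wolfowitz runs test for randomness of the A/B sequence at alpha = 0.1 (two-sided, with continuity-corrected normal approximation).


Step 1: Compute median = 20.50; label A = above, B = below.
Labels in order: BBBABBAAAA  (n_A = 5, n_B = 5)
Step 2: Count runs R = 4.
Step 3: Under H0 (random ordering), E[R] = 2*n_A*n_B/(n_A+n_B) + 1 = 2*5*5/10 + 1 = 6.0000.
        Var[R] = 2*n_A*n_B*(2*n_A*n_B - n_A - n_B) / ((n_A+n_B)^2 * (n_A+n_B-1)) = 2000/900 = 2.2222.
        SD[R] = 1.4907.
Step 4: Continuity-corrected z = (R + 0.5 - E[R]) / SD[R] = (4 + 0.5 - 6.0000) / 1.4907 = -1.0062.
Step 5: Two-sided p-value via normal approximation = 2*(1 - Phi(|z|)) = 0.314305.
Step 6: alpha = 0.1. fail to reject H0.

R = 4, z = -1.0062, p = 0.314305, fail to reject H0.


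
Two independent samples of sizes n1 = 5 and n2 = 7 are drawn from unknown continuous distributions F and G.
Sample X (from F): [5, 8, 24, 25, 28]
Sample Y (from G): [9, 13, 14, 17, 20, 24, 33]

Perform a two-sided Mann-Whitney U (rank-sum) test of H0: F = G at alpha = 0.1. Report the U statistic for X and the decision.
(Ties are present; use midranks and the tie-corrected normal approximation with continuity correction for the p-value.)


Step 1: Combine and sort all 12 observations; assign midranks.
sorted (value, group): (5,X), (8,X), (9,Y), (13,Y), (14,Y), (17,Y), (20,Y), (24,X), (24,Y), (25,X), (28,X), (33,Y)
ranks: 5->1, 8->2, 9->3, 13->4, 14->5, 17->6, 20->7, 24->8.5, 24->8.5, 25->10, 28->11, 33->12
Step 2: Rank sum for X: R1 = 1 + 2 + 8.5 + 10 + 11 = 32.5.
Step 3: U_X = R1 - n1(n1+1)/2 = 32.5 - 5*6/2 = 32.5 - 15 = 17.5.
       U_Y = n1*n2 - U_X = 35 - 17.5 = 17.5.
Step 4: Ties are present, so use the tie-corrected normal approximation (with continuity correction) for the p-value.
Step 5: p-value = 1.000000; compare to alpha = 0.1. fail to reject H0.

U_X = 17.5, p = 1.000000, fail to reject H0 at alpha = 0.1.
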